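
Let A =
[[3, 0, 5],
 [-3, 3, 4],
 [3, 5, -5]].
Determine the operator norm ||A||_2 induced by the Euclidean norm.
||A||_2 ≈ 8.6234 (= sqrt(largest eigenvalue of A^T A))

||A||_2 = sigma_max(A) = sqrt(lambda_max(A^T A)). Form the symmetric matrix M = A^T A =
[[27, 6, -12],
 [6, 34, -13],
 [-12, -13, 66]].
Its characteristic polynomial (trace, sum of principal 2x2 minors, determinant of M give the coefficients) is
  p(λ) = det(λ I - M) = λ^3 - 127λ^2 + 4595λ - 50625.
No integer candidate from the rational root theorem (±divisors of 50625) is a root, so the roots are irrational. The cubic discriminant is Δ = 250331600 > 0, so there are three distinct real roots. p(22) = -355 and p(23) = 44 have opposite signs, so a root lies in (22, 23); Newton's method refines it to λ ≈ 22.8733. p(29) = 212 and p(30) = -75 have opposite signs, so a root lies in (29, 30); Newton's method refines it to λ ≈ 29.7628. p(74) = -823 and p(75) = 1500 have opposite signs, so a root lies in (74, 75); Newton's method refines it to λ ≈ 74.3639. Check (Vieta): the three roots sum to 127, matching tr M = 127.
So the eigenvalues of A^T A are ≈ 22.8733, 29.7628, 74.3639 (all ≥ 0, as they must be for A^T A). The largest is λ_max ≈ 74.3639, hence ||A||_2 = sqrt(λ_max) ≈ 8.6234.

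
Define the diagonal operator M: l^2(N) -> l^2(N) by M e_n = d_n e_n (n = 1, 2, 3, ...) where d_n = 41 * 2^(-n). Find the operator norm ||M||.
||M|| = 41/2 (attained at n = 1)

For M diagonal, ||M|| = sup_n |d_n|. The sequence d_n = 41 * 2^(-n) is positive and strictly decreasing (ratio 2^(-1) < 1), so the supremum is d_1 = 41/2. Hence ||M|| = 41/2.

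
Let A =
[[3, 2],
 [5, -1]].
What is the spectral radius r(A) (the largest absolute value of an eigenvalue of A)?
r(A) = (2 + sqrt(56))/2 ≈ 4.7417

The eigenvalues of A are the roots of its characteristic polynomial. With M = A (coefficients from the trace and determinant):
  p(λ) = det(λ I - M) = λ^2 - 2λ - 13.
For λ^2 - 2λ - 13 the discriminant is 56. It is nonnegative but not a perfect square, so the roots are real and irrational: λ = (2 ± sqrt(56))/2 ≈ 4.7417, -2.7417.
Thus the eigenvalues (to 4 decimals) are 4.7417 (modulus 4.7417); -2.7417 (modulus 2.7417). The spectral radius is the largest modulus: r(A) = (2 + sqrt(56))/2 ≈ 4.7417. (Cross-check: r(A) ≤ ||A||_2 ≈ 5.8339; equality holds whenever A is normal, though it can also hold for some non-normal A.)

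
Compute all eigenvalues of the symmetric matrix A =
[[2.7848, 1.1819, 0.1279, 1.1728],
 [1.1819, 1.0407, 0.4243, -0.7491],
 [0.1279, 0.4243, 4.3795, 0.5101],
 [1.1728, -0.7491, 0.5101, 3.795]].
sigma(A) ≈ {0, 3, 4, 5}

A is real symmetric, so its spectrum consists of real eigenvalues. Expanding the characteristic polynomial of the displayed matrix gives
  det(λ I - A) = p(λ) = λ^4 + (-12)λ^3 + (47)λ^2 + (-59.9983)λ + (-0.0037).
Solving p(λ) = 0 yields eigenvalues ≈ 0, 3, 4, 5. (A is shown rounded to 4 decimals, so these recover the underlying integer eigenvalues to within that precision.)
Verification: the trace of A = 12 equals the sum of eigenvalues 12, and det(A) ≈ -0.0037 matches the eigenvalue product 0.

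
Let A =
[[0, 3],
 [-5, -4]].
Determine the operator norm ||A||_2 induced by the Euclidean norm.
||A||_2 = sqrt(45) ≈ 6.7082 (= sqrt(largest eigenvalue of A^T A))

||A||_2 = sigma_max(A) = sqrt(lambda_max(A^T A)). Form the symmetric matrix M = A^T A =
[[25, 20],
 [20, 25]].
Its characteristic polynomial (trace, determinant of M give the coefficients) is
  p(λ) = det(λ I - M) = λ^2 - 50λ + 225.
For λ^2 - 50λ + 225 the discriminant is 1600. It is a perfect square (40^2), so the roots are rational: λ = (50 ± 40)/2 = 45, 5.
So the eigenvalues of A^T A are ≈ 5, 45 (all ≥ 0, as they must be for A^T A). The largest is λ_max = 45, hence ||A||_2 = sqrt(λ_max) = sqrt(45) ≈ 6.7082.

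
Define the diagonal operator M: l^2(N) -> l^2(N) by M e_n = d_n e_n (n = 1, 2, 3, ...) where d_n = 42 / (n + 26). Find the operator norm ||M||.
||M|| = 14/9 (attained at n = 1)

For M diagonal, ||M|| = sup_n |d_n| = sup_n 42/(n + 26). This is positive and strictly decreasing in n, so the supremum is attained at n = 1: d_1 = 42/(1 + 26) = 14/9. Hence ||M|| = 14/9.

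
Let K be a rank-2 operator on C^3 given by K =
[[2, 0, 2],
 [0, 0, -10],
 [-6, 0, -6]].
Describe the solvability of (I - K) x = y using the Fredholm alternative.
(I - K) is invertible (det(I - K) = 5 ≠ 0), so for every y in C^3 the equation (I - K) x = y has a unique solution.

K has rank 2 and factors as K = U V^T = u1 v1^T + u2 v2^T with u1 = (0, -2, 0), v1 = (-3, 0, 2), u2 = (-1, 3, 3), v2 = (-2, 0, -2) (multiplying out reproduces the displayed K). The nonzero eigenvalues of U V^T coincide with those of the 2 x 2 matrix G = V^T U = [[v1·u1, v1·u2], [v2·u1, v2·u2]] = [[0, 9], [0, -4]], and by the Sylvester determinant identity det(I_3 - U V^T) = det(I_2 - V^T U) = det([[1, -9], [0, 5]]) = (1)(5) - (-9)(0) = 5. (Direct check: I - K =
[[-1, 0, -2],
 [0, 1, 10],
 [6, 0, 7]]
has determinant 5.) The finite-dimensional Fredholm alternative says: either (I - K) is invertible, or ker(I - K) ≠ {0} and then range(I - K) = ker((I - K)^*)^⊥, with dim ker(I - K) = dim ker((I - K)^*). Since det(I - K) ≠ 0, 1 is not an eigenvalue of K and ker(I - K) = {0}, so we are in the first case: for every y there is a unique x = (I - K)^(-1) y. (Explicitly, by the Woodbury identity, (I - U V^T)^(-1) = I + U (I_2 - G)^(-1) V^T.)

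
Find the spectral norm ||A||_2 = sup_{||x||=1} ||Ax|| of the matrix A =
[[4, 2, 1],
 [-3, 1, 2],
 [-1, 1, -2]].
||A||_2 ≈ 5.1748 (= sqrt(largest eigenvalue of A^T A))

||A||_2 = sigma_max(A) = sqrt(lambda_max(A^T A)). Form the symmetric matrix M = A^T A =
[[26, 4, 0],
 [4, 6, 2],
 [0, 2, 9]].
Its characteristic polynomial (trace, sum of principal 2x2 minors, determinant of M give the coefficients) is
  p(λ) = det(λ I - M) = λ^3 - 41λ^2 + 424λ - 1156.
No integer candidate from the rational root theorem (±divisors of 1156) is a root, so the roots are irrational. The cubic discriminant is Δ = 4257856 > 0, so there are three distinct real roots. p(4) = -52 and p(5) = 64 have opposite signs, so a root lies in (4, 5); Newton's method refines it to λ ≈ 4.3916. p(9) = 68 and p(10) = -16 have opposite signs, so a root lies in (9, 10); Newton's method refines it to λ ≈ 9.83. p(26) = -272 and p(27) = 86 have opposite signs, so a root lies in (26, 27); Newton's method refines it to λ ≈ 26.7785. Check (Vieta): the three roots sum to 41, matching tr M = 41.
So the eigenvalues of A^T A are ≈ 4.3916, 9.83, 26.7785 (all ≥ 0, as they must be for A^T A). The largest is λ_max ≈ 26.7785, hence ||A||_2 = sqrt(λ_max) ≈ 5.1748.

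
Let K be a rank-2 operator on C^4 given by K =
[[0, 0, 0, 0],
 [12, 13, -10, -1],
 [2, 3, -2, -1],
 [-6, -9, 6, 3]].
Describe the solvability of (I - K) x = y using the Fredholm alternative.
(I - K) is invertible (det(I - K) = 21 ≠ 0), so for every y in C^4 the equation (I - K) x = y has a unique solution.

K has rank 2 and factors as K = U V^T = u1 v1^T + u2 v2^T with u1 = (0, -3, -1, 3), v1 = (-2, -3, 2, 1), u2 = (0, -2, 0, 0), v2 = (-3, -2, 2, -1) (multiplying out reproduces the displayed K). The nonzero eigenvalues of U V^T coincide with those of the 2 x 2 matrix G = V^T U = [[v1·u1, v1·u2], [v2·u1, v2·u2]] = [[10, 6], [1, 4]], and by the Sylvester determinant identity det(I_4 - U V^T) = det(I_2 - V^T U) = det([[-9, -6], [-1, -3]]) = (-9)(-3) - (-6)(-1) = 21. (Direct check: I - K =
[[1, 0, 0, 0],
 [-12, -12, 10, 1],
 [-2, -3, 3, 1],
 [6, 9, -6, -2]]
has determinant 21.) The finite-dimensional Fredholm alternative says: either (I - K) is invertible, or ker(I - K) ≠ {0} and then range(I - K) = ker((I - K)^*)^⊥, with dim ker(I - K) = dim ker((I - K)^*). Since det(I - K) ≠ 0, 1 is not an eigenvalue of K and ker(I - K) = {0}, so we are in the first case: for every y there is a unique x = (I - K)^(-1) y. (Explicitly, by the Woodbury identity, (I - U V^T)^(-1) = I + U (I_2 - G)^(-1) V^T.)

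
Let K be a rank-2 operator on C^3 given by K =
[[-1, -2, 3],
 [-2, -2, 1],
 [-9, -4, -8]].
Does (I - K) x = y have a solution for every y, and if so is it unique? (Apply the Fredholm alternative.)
(I - K) is invertible (det(I - K) = 65 ≠ 0), so for every y in C^3 the equation (I - K) x = y has a unique solution.

K has rank 2 and factors as K = U V^T = u1 v1^T + u2 v2^T with u1 = (-1, -1, -2), v1 = (3, 2, 1), u2 = (2, 1, -3), v2 = (1, 0, 2) (multiplying out reproduces the displayed K). The nonzero eigenvalues of U V^T coincide with those of the 2 x 2 matrix G = V^T U = [[v1·u1, v1·u2], [v2·u1, v2·u2]] = [[-7, 5], [-5, -4]], and by the Sylvester determinant identity det(I_3 - U V^T) = det(I_2 - V^T U) = det([[8, -5], [5, 5]]) = (8)(5) - (-5)(5) = 65. (Direct check: I - K =
[[2, 2, -3],
 [2, 3, -1],
 [9, 4, 9]]
has determinant 65.) The finite-dimensional Fredholm alternative says: either (I - K) is invertible, or ker(I - K) ≠ {0} and then range(I - K) = ker((I - K)^*)^⊥, with dim ker(I - K) = dim ker((I - K)^*). Since det(I - K) ≠ 0, 1 is not an eigenvalue of K and ker(I - K) = {0}, so we are in the first case: for every y there is a unique x = (I - K)^(-1) y. (Explicitly, by the Woodbury identity, (I - U V^T)^(-1) = I + U (I_2 - G)^(-1) V^T.)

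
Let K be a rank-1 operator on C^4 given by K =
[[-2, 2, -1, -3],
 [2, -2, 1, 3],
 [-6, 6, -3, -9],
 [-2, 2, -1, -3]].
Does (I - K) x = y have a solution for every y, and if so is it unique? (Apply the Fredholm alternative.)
(I - K) is invertible (det(I - K) = 11 ≠ 0), so for every y in C^4 the equation (I - K) x = y has a unique solution.

K has rank 1, so it is an outer product K = u v^T: every row of K is a multiple of one row vector. Reading off the entries, u = (1, -1, 3, 1) and v = (-2, 2, -1, -3) (row i of K equals u_i·v^T). A rank-one matrix u v^T satisfies K u = u (v·u) and kills the (3)-dimensional subspace v^⊥, so its characteristic polynomial is lambda^3 (lambda - v·u) with v·u = tr K = -10. Hence the eigenvalues of I - K are 1 (multiplicity 3) and 1 - (-10) = 11, so det(I - K) = 11. (Direct check: I - K =
[[3, -2, 1, 3],
 [-2, 3, -1, -3],
 [6, -6, 4, 9],
 [2, -2, 1, 4]]
has determinant 11.) The finite-dimensional Fredholm alternative says: either (I - K) is invertible, or ker(I - K) ≠ {0} and then range(I - K) = ker((I - K)^*)^⊥, with dim ker(I - K) = dim ker((I - K)^*). Since det(I - K) ≠ 0, 1 is not an eigenvalue of K and ker(I - K) = {0}, so we are in the first case: for every y there is a unique x = (I - K)^(-1) y. Explicitly, by the Sherman–Morrison formula, (I - u v^T)^(-1) = I + u v^T/(1 - v·u), i.e. (I - K)^(-1) = I + K/(11).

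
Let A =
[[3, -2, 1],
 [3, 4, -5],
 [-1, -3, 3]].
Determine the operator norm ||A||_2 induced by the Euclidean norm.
||A||_2 ≈ 8.3094 (= sqrt(largest eigenvalue of A^T A))

||A||_2 = sigma_max(A) = sqrt(lambda_max(A^T A)). Form the symmetric matrix M = A^T A =
[[19, 9, -15],
 [9, 29, -31],
 [-15, -31, 35]].
Its characteristic polynomial (trace, sum of principal 2x2 minors, determinant of M give the coefficients) is
  p(λ) = det(λ I - M) = λ^3 - 83λ^2 + 964λ - 36.
No integer candidate from the rational root theorem (±divisors of 36) is a root, so the roots are irrational. The cubic discriminant is Δ = 2788030224 > 0, so there are three distinct real roots. p(0) = -36 and p(1) = 846 have opposite signs, so a root lies in (0, 1); Newton's method refines it to λ ≈ 0.0375. p(13) = 666 and p(14) = -64 have opposite signs, so a root lies in (13, 14); Newton's method refines it to λ ≈ 13.9167. p(69) = -174 and p(70) = 3744 have opposite signs, so a root lies in (69, 70); Newton's method refines it to λ ≈ 69.0458. Check (Vieta): the three roots sum to 83, matching tr M = 83.
So the eigenvalues of A^T A are ≈ 0.0375, 13.9167, 69.0458 (all ≥ 0, as they must be for A^T A). The largest is λ_max ≈ 69.0458, hence ||A||_2 = sqrt(λ_max) ≈ 8.3094.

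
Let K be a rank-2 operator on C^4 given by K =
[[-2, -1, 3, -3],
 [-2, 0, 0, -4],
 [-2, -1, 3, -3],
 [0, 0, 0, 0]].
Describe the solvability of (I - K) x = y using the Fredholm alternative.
(I - K) is invertible (det(I - K) = -2 ≠ 0), so for every y in C^4 the equation (I - K) x = y has a unique solution.

K has rank 2 and factors as K = U V^T = u1 v1^T + u2 v2^T with u1 = (2, 2, 2, 0), v1 = (-1, -1, 3, -1), u2 = (1, 2, 1, 0), v2 = (0, 1, -3, -1) (multiplying out reproduces the displayed K). The nonzero eigenvalues of U V^T coincide with those of the 2 x 2 matrix G = V^T U = [[v1·u1, v1·u2], [v2·u1, v2·u2]] = [[2, 0], [-4, -1]], and by the Sylvester determinant identity det(I_4 - U V^T) = det(I_2 - V^T U) = det([[-1, 0], [4, 2]]) = (-1)(2) - (0)(4) = -2. (Direct check: I - K =
[[3, 1, -3, 3],
 [2, 1, 0, 4],
 [2, 1, -2, 3],
 [0, 0, 0, 1]]
has determinant -2.) The finite-dimensional Fredholm alternative says: either (I - K) is invertible, or ker(I - K) ≠ {0} and then range(I - K) = ker((I - K)^*)^⊥, with dim ker(I - K) = dim ker((I - K)^*). Since det(I - K) ≠ 0, 1 is not an eigenvalue of K and ker(I - K) = {0}, so we are in the first case: for every y there is a unique x = (I - K)^(-1) y. (Explicitly, by the Woodbury identity, (I - U V^T)^(-1) = I + U (I_2 - G)^(-1) V^T.)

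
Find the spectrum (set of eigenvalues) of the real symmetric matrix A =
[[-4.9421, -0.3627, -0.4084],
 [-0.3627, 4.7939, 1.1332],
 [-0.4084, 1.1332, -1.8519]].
sigma(A) ≈ {-5, -2, 5}

A is real symmetric, so its spectrum consists of real eigenvalues. Expanding the characteristic polynomial of the displayed matrix gives
  det(λ I - A) = p(λ) = λ^3 + (2)λ^2 + (-25)λ + (-50.0012).
Solving p(λ) = 0 yields eigenvalues ≈ -5, -2, 5. (A is shown rounded to 4 decimals, so these recover the underlying integer eigenvalues to within that precision.)
Verification: the trace of A = -2 equals the sum of eigenvalues -2, and det(A) ≈ 50.0012 matches the eigenvalue product 50.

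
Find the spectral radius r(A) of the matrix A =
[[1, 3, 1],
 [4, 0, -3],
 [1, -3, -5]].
r(A) = (3 + sqrt(129))/2 ≈ 7.1789

The eigenvalues of A are the roots of its characteristic polynomial. With M = A (coefficients from the trace, the sum of principal 2x2 minors, and det A):
  p(λ) = det(λ I - M) = λ^3 + 4λ^2 - 27λ - 30.
By the rational root theorem any rational root is an integer divisor of 30. Testing λ = -1: p(-1) = -1 + 4 + 27 - 30 = 0, so λ = -1 is a root. Dividing out (λ + 1) leaves p(λ) = (λ + 1)(λ^2 + 3λ - 30). For λ^2 + 3λ - 30 the discriminant is 129. It is nonnegative but not a perfect square, so the roots are real and irrational: λ = (-3 ± sqrt(129))/2 ≈ 4.1789, -7.1789.
Thus the eigenvalues (to 4 decimals) are 4.1789 (modulus 4.1789); -7.1789 (modulus 7.1789); -1 (modulus 1). The spectral radius is the largest modulus: r(A) = (3 + sqrt(129))/2 ≈ 7.1789. (Cross-check: r(A) ≤ ||A||_2 ≈ 7.2138; equality holds whenever A is normal, though it can also hold for some non-normal A.)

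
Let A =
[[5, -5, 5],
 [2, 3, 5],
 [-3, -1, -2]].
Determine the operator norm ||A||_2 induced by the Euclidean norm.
||A||_2 ≈ 9.6162 (= sqrt(largest eigenvalue of A^T A))

||A||_2 = sigma_max(A) = sqrt(lambda_max(A^T A)). Form the symmetric matrix M = A^T A =
[[38, -16, 41],
 [-16, 35, -8],
 [41, -8, 54]].
Its characteristic polynomial (trace, sum of principal 2x2 minors, determinant of M give the coefficients) is
  p(λ) = det(λ I - M) = λ^3 - 127λ^2 + 3271λ - 7225.
No integer candidate from the rational root theorem (±divisors of 7225) is a root, so the roots are irrational. The cubic discriminant is Δ = 25997093120 > 0, so there are three distinct real roots. p(2) = -1183 and p(3) = 1472 have opposite signs, so a root lies in (2, 3); Newton's method refines it to λ ≈ 2.4345. p(32) = 167 and p(33) = -1648 have opposite signs, so a root lies in (32, 33); Newton's method refines it to λ ≈ 32.0934. p(92) = -2533 and p(93) = 2912 have opposite signs, so a root lies in (92, 93); Newton's method refines it to λ ≈ 92.4721. Check (Vieta): the three roots sum to 127, matching tr M = 127.
So the eigenvalues of A^T A are ≈ 2.4345, 32.0934, 92.4721 (all ≥ 0, as they must be for A^T A). The largest is λ_max ≈ 92.4721, hence ||A||_2 = sqrt(λ_max) ≈ 9.6162.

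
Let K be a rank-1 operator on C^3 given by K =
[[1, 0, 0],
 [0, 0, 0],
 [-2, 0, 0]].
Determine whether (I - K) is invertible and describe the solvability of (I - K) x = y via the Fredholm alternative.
(I - K) is singular (det(I - K) = 0, i.e. 1 ∈ sigma(K)). (I - K) x = y is solvable iff y ⊥ ker((I - K)^*) = span{(1, 0, 0)}, i.e. iff y_1 = 0. When solvable, the solutions are x = y + c·(1, 0, -2), c arbitrary (ker(I - K) = span{(1, 0, -2)}, dimension 1).

K has rank 1, so it is an outer product K = u v^T: every row of K is a multiple of one row vector. Reading off the entries, u = (1, 0, -2) and v = (1, 0, 0) (row i of K equals u_i·v^T). A rank-one matrix u v^T satisfies K u = u (v·u) and kills the (2)-dimensional subspace v^⊥, so its characteristic polynomial is lambda^2 (lambda - v·u) with v·u = tr K = 1. Hence the eigenvalues of I - K are 1 (multiplicity 2) and 1 - (1) = 0, so det(I - K) = 0. (Direct check: I - K =
[[0, 0, 0],
 [0, 1, 0],
 [2, 0, 1]]
has determinant 0.) So 1 is an eigenvalue of K and (I - K) is not invertible. The finite-dimensional Fredholm alternative says: either (I - K) is invertible, or ker(I - K) ≠ {0} and then range(I - K) = ker((I - K)^*)^⊥, with dim ker(I - K) = dim ker((I - K)^*). We are in the second case, so we need both kernels. Kernel of I - K: (I - K) u = u - u (v·u) = u - u = 0, so ker(I - K) = span{u} = span{(1, 0, -2)} (it is exactly 1-dimensional because rank(I - K) = 2). Kernel of the adjoint: K is real, so (I - K)^* = I - K^T = I - v u^T, and (I - v u^T) v = v - v (u·v) = 0; hence ker((I - K)^*) = span{v} = span{(1, 0, 0)}. Therefore (I - K) x = y is solvable iff <y, v> = 0, i.e. iff y_1 = 0. When this holds, K y = u (v·y) = 0, so (I - K) y = y and x = y is a particular solution; the full solution set is the line x = y + c·u = y + c·(1, 0, -2), c ∈ C.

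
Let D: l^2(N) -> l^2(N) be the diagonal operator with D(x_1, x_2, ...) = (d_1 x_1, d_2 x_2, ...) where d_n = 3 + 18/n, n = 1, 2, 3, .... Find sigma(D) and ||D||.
sigma(D) = {3 + 18/n : n ≥ 1} ∪ {3}; ||D|| = 21

A bounded diagonal operator on l^2 with diagonal entries d_n has spectrum equal to the closure of {d_n : n ≥ 1}: every d_n is an eigenvalue (with eigenvector e_n), so {d_n} ⊂ sigma(D); the spectrum is closed, so its closure is too; and for lambda not in the closure, (D - lambda I) has bounded inverse (the diagonal entries 1/(d_n - lambda) are bounded). For our sequence d_n = 3 + 18/n, n = 1, 2, 3, ...:
  - {d_n} = {3 + 18/n : n ≥ 1}; the only limit point is 3
  - closure = {3 + 18/n : n ≥ 1} ∪ {3}
For the norm: a diagonal operator has ||D|| = sup_n |d_n|. Here d_n = 3 + 18/n is positive and decreasing, so sup_n |d_n| = d_1 = 3 + 18 = 21. So ||D|| = 21.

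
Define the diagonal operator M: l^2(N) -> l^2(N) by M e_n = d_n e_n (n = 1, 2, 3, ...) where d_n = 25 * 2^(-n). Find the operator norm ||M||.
||M|| = 25/2 (attained at n = 1)

For M diagonal, ||M|| = sup_n |d_n|. The sequence d_n = 25 * 2^(-n) is positive and strictly decreasing (ratio 2^(-1) < 1), so the supremum is d_1 = 25/2. Hence ||M|| = 25/2.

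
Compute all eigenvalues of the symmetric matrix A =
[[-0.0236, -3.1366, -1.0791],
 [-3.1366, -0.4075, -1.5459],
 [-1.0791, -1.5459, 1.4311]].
sigma(A) ≈ {-4, 2, 3}

A is real symmetric, so its spectrum consists of real eigenvalues. Expanding the characteristic polynomial of the displayed matrix gives
  det(λ I - A) = p(λ) = λ^3 + (-1)λ^2 + (-14)λ + (24).
Solving p(λ) = 0 yields eigenvalues ≈ -4, 2, 3. (A is shown rounded to 4 decimals, so these recover the underlying integer eigenvalues to within that precision.)
Verification: the trace of A = 1 equals the sum of eigenvalues 1, and det(A) ≈ -23.9997 matches the eigenvalue product -24.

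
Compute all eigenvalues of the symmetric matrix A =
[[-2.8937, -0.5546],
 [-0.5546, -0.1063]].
sigma(A) ≈ {-3, 0}

A is real symmetric, so its spectrum consists of real eigenvalues. Expanding the characteristic polynomial of the displayed matrix gives
  det(λ I - A) = p(λ) = λ^2 + (3)λ + (0).
Solving p(λ) = 0 yields eigenvalues ≈ -3, 0. (A is shown rounded to 4 decimals, so these recover the underlying integer eigenvalues to within that precision.)
Verification: the trace of A = -3 equals the sum of eigenvalues -3, and det(A) ≈ 0.0000 matches the eigenvalue product 0.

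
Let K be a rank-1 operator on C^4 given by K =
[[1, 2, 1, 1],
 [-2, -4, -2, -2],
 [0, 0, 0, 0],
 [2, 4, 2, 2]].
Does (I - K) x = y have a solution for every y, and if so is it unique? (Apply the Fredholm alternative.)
(I - K) is invertible (det(I - K) = 2 ≠ 0), so for every y in C^4 the equation (I - K) x = y has a unique solution.

K has rank 1, so it is an outer product K = u v^T: every row of K is a multiple of one row vector. Reading off the entries, u = (-1, 2, 0, -2) and v = (-1, -2, -1, -1) (row i of K equals u_i·v^T). A rank-one matrix u v^T satisfies K u = u (v·u) and kills the (3)-dimensional subspace v^⊥, so its characteristic polynomial is lambda^3 (lambda - v·u) with v·u = tr K = -1. Hence the eigenvalues of I - K are 1 (multiplicity 3) and 1 - (-1) = 2, so det(I - K) = 2. (Direct check: I - K =
[[0, -2, -1, -1],
 [2, 5, 2, 2],
 [0, 0, 1, 0],
 [-2, -4, -2, -1]]
has determinant 2.) The finite-dimensional Fredholm alternative says: either (I - K) is invertible, or ker(I - K) ≠ {0} and then range(I - K) = ker((I - K)^*)^⊥, with dim ker(I - K) = dim ker((I - K)^*). Since det(I - K) ≠ 0, 1 is not an eigenvalue of K and ker(I - K) = {0}, so we are in the first case: for every y there is a unique x = (I - K)^(-1) y. Explicitly, by the Sherman–Morrison formula, (I - u v^T)^(-1) = I + u v^T/(1 - v·u), i.e. (I - K)^(-1) = I + K/(2).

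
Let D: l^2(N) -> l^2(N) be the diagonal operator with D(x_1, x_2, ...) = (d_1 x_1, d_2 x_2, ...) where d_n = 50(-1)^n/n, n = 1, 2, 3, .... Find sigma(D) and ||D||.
sigma(D) = {50(-1)^n/n : n ≥ 1} ∪ {0}; ||D|| = 50

A bounded diagonal operator on l^2 with diagonal entries d_n has spectrum equal to the closure of {d_n : n ≥ 1}: every d_n is an eigenvalue (with eigenvector e_n), so {d_n} ⊂ sigma(D); the spectrum is closed, so its closure is too; and for lambda not in the closure, (D - lambda I) has bounded inverse (the diagonal entries 1/(d_n - lambda) are bounded). For our sequence d_n = 50(-1)^n/n, n = 1, 2, 3, ...:
  - {d_n} = {50(-1)^n/n : n ≥ 1}; the only limit point is 0
  - closure = {50(-1)^n/n : n ≥ 1} ∪ {0}
For the norm: a diagonal operator has ||D|| = sup_n |d_n|. Here |d_n| = 50/n is decreasing, so sup_n |d_n| = |d_1| = 50. So ||D|| = 50.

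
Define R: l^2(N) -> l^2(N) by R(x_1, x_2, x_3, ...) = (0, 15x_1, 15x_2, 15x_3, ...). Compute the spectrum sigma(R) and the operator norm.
sigma(R) = closed disk {z in C : |z| ≤ 15}; ||R|| = 15

Note R = 15·U where U is the unit right shift (U x)_k = x_{k-1} (with x_0 := 0); so ||R|| = 15||U|| and sigma(R) = 15·sigma(U). ||R x||^2 = sum_{k≥1} |15x_k|^2 = 225||x||^2, so ||R|| = 15 and sigma(R) ⊂ {|z| ≤ 15}. For any |lambda| < 15, the equation (R - lambda I) x = 0 forces x_1 = 0, then 15x_k = lambda x_{k+1} ⇒ x = 0, so R has no eigenvalues. But (R - lambda I) is not surjective for |lambda| < 15: solving (R - lambda I) x = e_1 would require x_n proportional to (lambda/15)^(-n), which is not in l^2. So every |lambda| < 15 lies in the residual spectrum. The boundary |lambda| = 15 is in the approximate point spectrum (the spectrum is closed). Hence sigma(R) is the closed disk of radius 15.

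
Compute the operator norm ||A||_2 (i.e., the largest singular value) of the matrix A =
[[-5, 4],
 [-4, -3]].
||A||_2 = sqrt((66 + sqrt(512))/2) ≈ 6.6569 (= sqrt(largest eigenvalue of A^T A))

||A||_2 = sigma_max(A) = sqrt(lambda_max(A^T A)). Form the symmetric matrix M = A^T A =
[[41, -8],
 [-8, 25]].
Its characteristic polynomial (trace, determinant of M give the coefficients) is
  p(λ) = det(λ I - M) = λ^2 - 66λ + 961.
For λ^2 - 66λ + 961 the discriminant is 512. It is nonnegative but not a perfect square, so the roots are real and irrational: λ = (66 ± sqrt(512))/2 ≈ 44.3137, 21.6863.
So the eigenvalues of A^T A are ≈ 21.6863, 44.3137 (all ≥ 0, as they must be for A^T A). The largest is λ_max = (66 + sqrt(512))/2 ≈ 44.3137, hence ||A||_2 = sqrt(λ_max) = sqrt((66 + sqrt(512))/2) ≈ 6.6569.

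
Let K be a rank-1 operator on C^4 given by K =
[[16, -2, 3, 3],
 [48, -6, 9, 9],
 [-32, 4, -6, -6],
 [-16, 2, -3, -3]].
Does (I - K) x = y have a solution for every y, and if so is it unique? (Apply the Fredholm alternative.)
(I - K) is singular (det(I - K) = 0, i.e. 1 ∈ sigma(K)). (I - K) x = y is solvable iff y ⊥ ker((I - K)^*) = span{(16, -2, 3, 3)}, i.e. iff 16y_1 - 2y_2 + 3y_3 + 3y_4 = 0. When solvable, the solutions are x = y + c·(1, 3, -2, -1), c arbitrary (ker(I - K) = span{(1, 3, -2, -1)}, dimension 1).

K has rank 1, so it is an outer product K = u v^T: every row of K is a multiple of one row vector. Reading off the entries, u = (1, 3, -2, -1) and v = (16, -2, 3, 3) (row i of K equals u_i·v^T). A rank-one matrix u v^T satisfies K u = u (v·u) and kills the (3)-dimensional subspace v^⊥, so its characteristic polynomial is lambda^3 (lambda - v·u) with v·u = tr K = 1. Hence the eigenvalues of I - K are 1 (multiplicity 3) and 1 - (1) = 0, so det(I - K) = 0. (Direct check: I - K =
[[-15, 2, -3, -3],
 [-48, 7, -9, -9],
 [32, -4, 7, 6],
 [16, -2, 3, 4]]
has determinant 0.) So 1 is an eigenvalue of K and (I - K) is not invertible. The finite-dimensional Fredholm alternative says: either (I - K) is invertible, or ker(I - K) ≠ {0} and then range(I - K) = ker((I - K)^*)^⊥, with dim ker(I - K) = dim ker((I - K)^*). We are in the second case, so we need both kernels. Kernel of I - K: (I - K) u = u - u (v·u) = u - u = 0, so ker(I - K) = span{u} = span{(1, 3, -2, -1)} (it is exactly 1-dimensional because rank(I - K) = 3). Kernel of the adjoint: K is real, so (I - K)^* = I - K^T = I - v u^T, and (I - v u^T) v = v - v (u·v) = 0; hence ker((I - K)^*) = span{v} = span{(16, -2, 3, 3)}. Therefore (I - K) x = y is solvable iff <y, v> = 0, i.e. iff 16y_1 - 2y_2 + 3y_3 + 3y_4 = 0. When this holds, K y = u (v·y) = 0, so (I - K) y = y and x = y is a particular solution; the full solution set is the line x = y + c·u = y + c·(1, 3, -2, -1), c ∈ C.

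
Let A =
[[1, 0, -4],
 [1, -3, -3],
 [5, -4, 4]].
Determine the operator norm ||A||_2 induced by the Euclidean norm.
||A||_2 ≈ 7.7392 (= sqrt(largest eigenvalue of A^T A))

||A||_2 = sigma_max(A) = sqrt(lambda_max(A^T A)). Form the symmetric matrix M = A^T A =
[[27, -23, 13],
 [-23, 25, -7],
 [13, -7, 41]].
Its characteristic polynomial (trace, sum of principal 2x2 minors, determinant of M give the coefficients) is
  p(λ) = det(λ I - M) = λ^3 - 93λ^2 + 2060λ - 4624.
No integer candidate from the rational root theorem (±divisors of 4624) is a root, so the roots are irrational. The cubic discriminant is Δ = 2226534736 > 0, so there are three distinct real roots. p(2) = -868 and p(3) = 746 have opposite signs, so a root lies in (2, 3); Newton's method refines it to λ ≈ 2.5246. p(30) = 476 and p(31) = -346 have opposite signs, so a root lies in (30, 31); Newton's method refines it to λ ≈ 30.5795. p(59) = -1438 and p(60) = 176 have opposite signs, so a root lies in (59, 60); Newton's method refines it to λ ≈ 59.8959. Check (Vieta): the three roots sum to 93, matching tr M = 93.
So the eigenvalues of A^T A are ≈ 2.5246, 30.5795, 59.8959 (all ≥ 0, as they must be for A^T A). The largest is λ_max ≈ 59.8959, hence ||A||_2 = sqrt(λ_max) ≈ 7.7392.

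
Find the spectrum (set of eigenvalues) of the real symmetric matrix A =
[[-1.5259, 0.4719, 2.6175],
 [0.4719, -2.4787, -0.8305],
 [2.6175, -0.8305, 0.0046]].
sigma(A) ≈ {-4, -2, 2}

A is real symmetric, so its spectrum consists of real eigenvalues. Expanding the characteristic polynomial of the displayed matrix gives
  det(λ I - A) = p(λ) = λ^3 + (4)λ^2 + (-4)λ + (-16).
Solving p(λ) = 0 yields eigenvalues ≈ -4, -2, 2. (A is shown rounded to 4 decimals, so these recover the underlying integer eigenvalues to within that precision.)
Verification: the trace of A = -4 equals the sum of eigenvalues -4, and det(A) ≈ 15.9995 matches the eigenvalue product 16.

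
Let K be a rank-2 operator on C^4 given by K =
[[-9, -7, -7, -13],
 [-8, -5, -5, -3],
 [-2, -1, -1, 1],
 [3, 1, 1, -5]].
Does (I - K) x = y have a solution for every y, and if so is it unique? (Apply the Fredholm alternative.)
(I - K) is invertible (det(I - K) = 121 ≠ 0), so for every y in C^4 the equation (I - K) x = y has a unique solution.

K has rank 2 and factors as K = U V^T = u1 v1^T + u2 v2^T with u1 = (-3, 1, 1, -3), v1 = (1, 1, 1, 3), u2 = (-2, -3, -1, 2), v2 = (3, 2, 2, 2) (multiplying out reproduces the displayed K). The nonzero eigenvalues of U V^T coincide with those of the 2 x 2 matrix G = V^T U = [[v1·u1, v1·u2], [v2·u1, v2·u2]] = [[-10, 0], [-11, -10]], and by the Sylvester determinant identity det(I_4 - U V^T) = det(I_2 - V^T U) = det([[11, 0], [11, 11]]) = (11)(11) - (0)(11) = 121. (Direct check: I - K =
[[10, 7, 7, 13],
 [8, 6, 5, 3],
 [2, 1, 2, -1],
 [-3, -1, -1, 6]]
has determinant 121.) The finite-dimensional Fredholm alternative says: either (I - K) is invertible, or ker(I - K) ≠ {0} and then range(I - K) = ker((I - K)^*)^⊥, with dim ker(I - K) = dim ker((I - K)^*). Since det(I - K) ≠ 0, 1 is not an eigenvalue of K and ker(I - K) = {0}, so we are in the first case: for every y there is a unique x = (I - K)^(-1) y. (Explicitly, by the Woodbury identity, (I - U V^T)^(-1) = I + U (I_2 - G)^(-1) V^T.)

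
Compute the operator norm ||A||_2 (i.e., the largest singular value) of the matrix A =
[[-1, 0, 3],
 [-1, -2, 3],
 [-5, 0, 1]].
||A||_2 ≈ 5.9614 (= sqrt(largest eigenvalue of A^T A))

||A||_2 = sigma_max(A) = sqrt(lambda_max(A^T A)). Form the symmetric matrix M = A^T A =
[[27, 2, -11],
 [2, 4, -6],
 [-11, -6, 19]].
Its characteristic polynomial (trace, sum of principal 2x2 minors, determinant of M give the coefficients) is
  p(λ) = det(λ I - M) = λ^3 - 50λ^2 + 536λ - 784.
No integer candidate from the rational root theorem (±divisors of 784) is a root, so the roots are irrational. The cubic discriminant is Δ = 71883264 > 0, so there are three distinct real roots. p(1) = -297 and p(2) = 96 have opposite signs, so a root lies in (1, 2); Newton's method refines it to λ ≈ 1.7332. p(12) = 176 and p(13) = -69 have opposite signs, so a root lies in (12, 13); Newton's method refines it to λ ≈ 12.7283. p(35) = -399 and p(36) = 368 have opposite signs, so a root lies in (35, 36); Newton's method refines it to λ ≈ 35.5385. Check (Vieta): the three roots sum to 50, matching tr M = 50.
So the eigenvalues of A^T A are ≈ 1.7332, 12.7283, 35.5385 (all ≥ 0, as they must be for A^T A). The largest is λ_max ≈ 35.5385, hence ||A||_2 = sqrt(λ_max) ≈ 5.9614.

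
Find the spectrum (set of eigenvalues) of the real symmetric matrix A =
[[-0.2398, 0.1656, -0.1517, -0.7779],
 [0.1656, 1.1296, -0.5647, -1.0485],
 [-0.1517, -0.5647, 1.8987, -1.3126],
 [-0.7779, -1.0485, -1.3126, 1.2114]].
sigma(A) ≈ {-1, 0, 2, 3}

A is real symmetric, so its spectrum consists of real eigenvalues. Expanding the characteristic polynomial of the displayed matrix gives
  det(λ I - A) = p(λ) = λ^4 + (-4)λ^3 + (1)λ^2 + (6)λ + (0).
Solving p(λ) = 0 yields eigenvalues ≈ -1, 0, 2, 3. (A is shown rounded to 4 decimals, so these recover the underlying integer eigenvalues to within that precision.)
Verification: the trace of A = 4 equals the sum of eigenvalues 4, and det(A) ≈ 0.0004 matches the eigenvalue product 0.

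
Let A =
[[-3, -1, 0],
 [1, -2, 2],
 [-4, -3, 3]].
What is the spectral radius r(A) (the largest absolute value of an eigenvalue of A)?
r(A) ≈ 2.3794

The eigenvalues of A are the roots of its characteristic polynomial. With M = A (coefficients from the trace, the sum of principal 2x2 minors, and det A):
  p(λ) = det(λ I - M) = λ^3 + 2λ^2 - 2λ - 11.
No integer candidate from the rational root theorem (±divisors of 11) is a root, so the roots are irrational. The cubic discriminant is Δ = -2075 < 0, so there is one real root and a complex-conjugate pair. p(1) = -10 and p(2) = 1 have opposite signs, so a root lies in (1, 2); Newton's method refines it to λ ≈ 1.943. Dividing out (λ - (1.943)) leaves approximately λ^2 + 3.943λ + 5.6613. For λ^2 + 3.943λ + 5.6613 the discriminant is -7.0979. It is negative, so the remaining roots are the complex-conjugate pair λ ≈ -1.9715 ± 1.3321i. Their product equals the constant term, so |λ|^2 ≈ 5.6613 and |λ| ≈ 2.3794.
Thus the eigenvalues (to 4 decimals) are 1.943 (modulus 1.943); -1.9715 ± 1.3321i (modulus 2.3794). The spectral radius is the largest modulus: r(A) ≈ 2.3794. (Cross-check: r(A) ≤ ||A||_2 ≈ 6.5266; equality holds whenever A is normal, though it can also hold for some non-normal A.)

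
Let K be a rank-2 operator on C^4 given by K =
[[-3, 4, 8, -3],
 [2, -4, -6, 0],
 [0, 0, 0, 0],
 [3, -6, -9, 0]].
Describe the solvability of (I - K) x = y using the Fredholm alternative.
(I - K) is invertible (det(I - K) = 21 ≠ 0), so for every y in C^4 the equation (I - K) x = y has a unique solution.

K has rank 2 and factors as K = U V^T = u1 v1^T + u2 v2^T with u1 = (-2, 2, 0, 3), v1 = (0, -2, -1, -3), u2 = (-3, 2, 0, 3), v2 = (1, 0, -2, 3) (multiplying out reproduces the displayed K). The nonzero eigenvalues of U V^T coincide with those of the 2 x 2 matrix G = V^T U = [[v1·u1, v1·u2], [v2·u1, v2·u2]] = [[-13, -13], [7, 6]], and by the Sylvester determinant identity det(I_4 - U V^T) = det(I_2 - V^T U) = det([[14, 13], [-7, -5]]) = (14)(-5) - (13)(-7) = 21. (Direct check: I - K =
[[4, -4, -8, 3],
 [-2, 5, 6, 0],
 [0, 0, 1, 0],
 [-3, 6, 9, 1]]
has determinant 21.) The finite-dimensional Fredholm alternative says: either (I - K) is invertible, or ker(I - K) ≠ {0} and then range(I - K) = ker((I - K)^*)^⊥, with dim ker(I - K) = dim ker((I - K)^*). Since det(I - K) ≠ 0, 1 is not an eigenvalue of K and ker(I - K) = {0}, so we are in the first case: for every y there is a unique x = (I - K)^(-1) y. (Explicitly, by the Woodbury identity, (I - U V^T)^(-1) = I + U (I_2 - G)^(-1) V^T.)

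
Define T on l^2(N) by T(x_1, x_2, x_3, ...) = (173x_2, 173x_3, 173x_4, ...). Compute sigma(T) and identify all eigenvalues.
sigma(T) = closed disk {z in C : |z| ≤ 173}; sigma_p(T) = open disk {z in C : |z| < 173}

Note T = 173·V where V is the unit left shift (V x)_k = x_{k+1}; so sigma(T) = 173·sigma(V) and ||T|| = 173||V||. ||T x||^2 = 29929sum_{k≥2} |x_k|^2 ≤ 29929||x||^2, with equality on {x : x_1 = 0}, so ||T|| = 173. For any lambda with |lambda| < 173, set r = lambda/173 (|r| < 1); the vector x = (1, r, r^2, ...) is in l^2 and satisfies T x = 173(r, r^2, ...) = lambda x, so lambda is an eigenvalue. On the boundary |lambda| = 173 the geometric series diverges, so no l^2 eigenvector exists, but these lambda lie in the approximate point spectrum. Hence sigma(T) is the closed disk of radius 173 and sigma_p(T) is the open disk.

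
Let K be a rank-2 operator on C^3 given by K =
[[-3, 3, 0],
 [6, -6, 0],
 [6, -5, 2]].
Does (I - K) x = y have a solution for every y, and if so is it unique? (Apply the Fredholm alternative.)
(I - K) is invertible (det(I - K) = -10 ≠ 0), so for every y in C^3 the equation (I - K) x = y has a unique solution.

K has rank 2 and factors as K = U V^T = u1 v1^T + u2 v2^T with u1 = (1, -2, -2), v1 = (-3, 2, -2), u2 = (1, -2, -1), v2 = (0, 1, 2) (multiplying out reproduces the displayed K). The nonzero eigenvalues of U V^T coincide with those of the 2 x 2 matrix G = V^T U = [[v1·u1, v1·u2], [v2·u1, v2·u2]] = [[-3, -5], [-6, -4]], and by the Sylvester determinant identity det(I_3 - U V^T) = det(I_2 - V^T U) = det([[4, 5], [6, 5]]) = (4)(5) - (5)(6) = -10. (Direct check: I - K =
[[4, -3, 0],
 [-6, 7, 0],
 [-6, 5, -1]]
has determinant -10.) The finite-dimensional Fredholm alternative says: either (I - K) is invertible, or ker(I - K) ≠ {0} and then range(I - K) = ker((I - K)^*)^⊥, with dim ker(I - K) = dim ker((I - K)^*). Since det(I - K) ≠ 0, 1 is not an eigenvalue of K and ker(I - K) = {0}, so we are in the first case: for every y there is a unique x = (I - K)^(-1) y. (Explicitly, by the Woodbury identity, (I - U V^T)^(-1) = I + U (I_2 - G)^(-1) V^T.)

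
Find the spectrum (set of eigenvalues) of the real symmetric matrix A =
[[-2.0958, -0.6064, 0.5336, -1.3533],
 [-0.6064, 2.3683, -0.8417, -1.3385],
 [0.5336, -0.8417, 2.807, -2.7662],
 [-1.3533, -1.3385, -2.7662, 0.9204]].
sigma(A) ≈ {-3, -1, 3, 5}

A is real symmetric, so its spectrum consists of real eigenvalues. Expanding the characteristic polynomial of the displayed matrix gives
  det(λ I - A) = p(λ) = λ^4 + (-4)λ^3 + (-14)λ^2 + (35.9986)λ + (45).
Solving p(λ) = 0 yields eigenvalues ≈ -3, -1, 3, 5. (A is shown rounded to 4 decimals, so these recover the underlying integer eigenvalues to within that precision.)
Verification: the trace of A = 4 equals the sum of eigenvalues 4, and det(A) ≈ 44.9994 matches the eigenvalue product 45.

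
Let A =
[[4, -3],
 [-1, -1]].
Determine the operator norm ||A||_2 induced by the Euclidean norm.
||A||_2 = sqrt((27 + sqrt(533))/2) ≈ 5.0043 (= sqrt(largest eigenvalue of A^T A))

||A||_2 = sigma_max(A) = sqrt(lambda_max(A^T A)). Form the symmetric matrix M = A^T A =
[[17, -11],
 [-11, 10]].
Its characteristic polynomial (trace, determinant of M give the coefficients) is
  p(λ) = det(λ I - M) = λ^2 - 27λ + 49.
For λ^2 - 27λ + 49 the discriminant is 533. It is nonnegative but not a perfect square, so the roots are real and irrational: λ = (27 ± sqrt(533))/2 ≈ 25.0434, 1.9566.
So the eigenvalues of A^T A are ≈ 1.9566, 25.0434 (all ≥ 0, as they must be for A^T A). The largest is λ_max = (27 + sqrt(533))/2 ≈ 25.0434, hence ||A||_2 = sqrt(λ_max) = sqrt((27 + sqrt(533))/2) ≈ 5.0043.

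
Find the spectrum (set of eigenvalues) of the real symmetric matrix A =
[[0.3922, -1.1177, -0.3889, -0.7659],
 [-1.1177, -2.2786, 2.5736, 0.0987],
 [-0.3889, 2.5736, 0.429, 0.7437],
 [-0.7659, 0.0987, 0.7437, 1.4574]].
sigma(A) ≈ {-4, 0, 1, 3}

A is real symmetric, so its spectrum consists of real eigenvalues. Expanding the characteristic polynomial of the displayed matrix gives
  det(λ I - A) = p(λ) = λ^4 + (0)λ^3 + (-13)λ^2 + (12)λ + (0).
Solving p(λ) = 0 yields eigenvalues ≈ -4, 0, 1, 3. (A is shown rounded to 4 decimals, so these recover the underlying integer eigenvalues to within that precision.)
Verification: the trace of A = 0 equals the sum of eigenvalues 0, and det(A) ≈ 0.0002 matches the eigenvalue product 0.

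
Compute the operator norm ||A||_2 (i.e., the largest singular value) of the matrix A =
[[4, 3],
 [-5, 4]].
||A||_2 = sqrt((66 + sqrt(512))/2) ≈ 6.6569 (= sqrt(largest eigenvalue of A^T A))

||A||_2 = sigma_max(A) = sqrt(lambda_max(A^T A)). Form the symmetric matrix M = A^T A =
[[41, -8],
 [-8, 25]].
Its characteristic polynomial (trace, determinant of M give the coefficients) is
  p(λ) = det(λ I - M) = λ^2 - 66λ + 961.
For λ^2 - 66λ + 961 the discriminant is 512. It is nonnegative but not a perfect square, so the roots are real and irrational: λ = (66 ± sqrt(512))/2 ≈ 44.3137, 21.6863.
So the eigenvalues of A^T A are ≈ 21.6863, 44.3137 (all ≥ 0, as they must be for A^T A). The largest is λ_max = (66 + sqrt(512))/2 ≈ 44.3137, hence ||A||_2 = sqrt(λ_max) = sqrt((66 + sqrt(512))/2) ≈ 6.6569.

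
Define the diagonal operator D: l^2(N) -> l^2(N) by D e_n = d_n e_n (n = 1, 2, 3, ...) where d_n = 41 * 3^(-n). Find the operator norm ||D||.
||D|| = 41/3 (attained at n = 1)

For D diagonal, ||D|| = sup_n |d_n|. The sequence d_n = 41 * 3^(-n) is positive and strictly decreasing (ratio 3^(-1) < 1), so the supremum is d_1 = 41/3. Hence ||D|| = 41/3.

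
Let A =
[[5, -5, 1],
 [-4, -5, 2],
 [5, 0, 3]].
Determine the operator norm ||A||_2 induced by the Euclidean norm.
||A||_2 ≈ 8.4901 (= sqrt(largest eigenvalue of A^T A))

||A||_2 = sigma_max(A) = sqrt(lambda_max(A^T A)). Form the symmetric matrix M = A^T A =
[[66, -5, 12],
 [-5, 50, -15],
 [12, -15, 14]].
Its characteristic polynomial (trace, sum of principal 2x2 minors, determinant of M give the coefficients) is
  p(λ) = det(λ I - M) = λ^3 - 130λ^2 + 4530λ - 25600.
No integer candidate from the rational root theorem (±divisors of 25600) is a root, so the roots are irrational. The cubic discriminant is Δ = 3662102000 > 0, so there are three distinct real roots. p(6) = -2884 and p(7) = 83 have opposite signs, so a root lies in (6, 7); Newton's method refines it to λ ≈ 6.971. p(50) = 900 and p(51) = -49 have opposite signs, so a root lies in (50, 51); Newton's method refines it to λ ≈ 50.9472. p(72) = -112 and p(73) = 1337 have opposite signs, so a root lies in (72, 73); Newton's method refines it to λ ≈ 72.0818. Check (Vieta): the three roots sum to 130, matching tr M = 130.
So the eigenvalues of A^T A are ≈ 6.971, 50.9472, 72.0818 (all ≥ 0, as they must be for A^T A). The largest is λ_max ≈ 72.0818, hence ||A||_2 = sqrt(λ_max) ≈ 8.4901.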